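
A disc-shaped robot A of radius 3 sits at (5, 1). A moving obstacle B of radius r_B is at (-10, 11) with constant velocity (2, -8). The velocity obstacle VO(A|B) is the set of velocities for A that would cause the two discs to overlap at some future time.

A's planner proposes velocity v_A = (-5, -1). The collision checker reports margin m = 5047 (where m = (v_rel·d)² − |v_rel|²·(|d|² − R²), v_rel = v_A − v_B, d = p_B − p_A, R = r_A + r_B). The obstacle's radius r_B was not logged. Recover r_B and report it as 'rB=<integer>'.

m = 5047
d = (-15, 10);  v_rel = (-7, 7),  |v_rel|² = 98
v_rel×d = (-7)·(10) − (7)·(-15) = 35
since m = R²·98 − 35²:  R² = (1225 + 5047) / 98 = 64
R = √64 = 8  ⇒  r_B = 8 − 3 = 5

rB=5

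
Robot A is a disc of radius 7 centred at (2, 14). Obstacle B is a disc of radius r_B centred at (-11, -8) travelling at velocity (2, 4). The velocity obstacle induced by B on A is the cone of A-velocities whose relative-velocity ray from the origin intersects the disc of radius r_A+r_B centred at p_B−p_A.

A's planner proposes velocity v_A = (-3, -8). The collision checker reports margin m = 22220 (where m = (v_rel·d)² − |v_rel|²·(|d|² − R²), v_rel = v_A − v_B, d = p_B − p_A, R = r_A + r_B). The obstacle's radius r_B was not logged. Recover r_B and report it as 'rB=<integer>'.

m = 22220
d = (-13, -22);  v_rel = (-5, -12),  |v_rel|² = 169
v_rel×d = (-5)·(-22) − (-12)·(-13) = -46
since m = R²·169 − (-46)²:  R² = (2116 + 22220) / 169 = 144
R = √144 = 12  ⇒  r_B = 12 − 7 = 5

rB=5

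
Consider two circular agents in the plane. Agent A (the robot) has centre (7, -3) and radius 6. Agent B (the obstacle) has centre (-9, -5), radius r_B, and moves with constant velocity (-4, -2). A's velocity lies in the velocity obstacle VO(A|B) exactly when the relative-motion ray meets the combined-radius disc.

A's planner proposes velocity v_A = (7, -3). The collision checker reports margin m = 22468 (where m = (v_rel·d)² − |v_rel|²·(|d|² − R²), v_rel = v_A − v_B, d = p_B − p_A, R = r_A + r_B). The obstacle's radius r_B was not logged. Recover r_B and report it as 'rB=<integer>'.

m = 22468
d = (-16, -2);  v_rel = (11, -1),  |v_rel|² = 122
v_rel×d = (11)·(-2) − (-1)·(-16) = -38
since m = R²·122 − (-38)²:  R² = (1444 + 22468) / 122 = 196
R = √196 = 14  ⇒  r_B = 14 − 6 = 8

rB=8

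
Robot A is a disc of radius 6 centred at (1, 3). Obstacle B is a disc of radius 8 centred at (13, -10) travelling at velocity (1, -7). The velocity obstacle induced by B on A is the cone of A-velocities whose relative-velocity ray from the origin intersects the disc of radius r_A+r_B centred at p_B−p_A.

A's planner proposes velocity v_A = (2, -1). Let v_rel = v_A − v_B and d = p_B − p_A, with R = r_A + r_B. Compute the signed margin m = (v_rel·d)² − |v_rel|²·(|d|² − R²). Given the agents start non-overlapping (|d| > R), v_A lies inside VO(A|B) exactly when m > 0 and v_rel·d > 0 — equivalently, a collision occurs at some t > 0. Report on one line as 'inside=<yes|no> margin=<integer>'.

d = (12, -13),  |d|² = 313;  R = 6+8 = 14,  c = 313−14² = 117
v_rel = (1, 6),  |v_rel|² = 37;  v_rel·d = (1)·(12) + (6)·(-13) = -66
37·t² + 132·t + 117 = 0  ⇒  m = (-66)² − 37·117 = 27
m = 27 > 0,  v_rel·d = -66 < 0  ⇒  outside

inside=no margin=27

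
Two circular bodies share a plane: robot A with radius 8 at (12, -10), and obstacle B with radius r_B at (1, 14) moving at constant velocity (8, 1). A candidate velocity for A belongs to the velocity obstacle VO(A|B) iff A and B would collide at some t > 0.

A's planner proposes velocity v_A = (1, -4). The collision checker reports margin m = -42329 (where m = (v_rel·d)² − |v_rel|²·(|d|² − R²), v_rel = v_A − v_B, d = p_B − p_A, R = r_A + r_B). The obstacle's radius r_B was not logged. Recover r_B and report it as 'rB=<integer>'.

m = -42329
d = (-11, 24);  v_rel = (-7, -5),  |v_rel|² = 74
v_rel×d = (-7)·(24) − (-5)·(-11) = -223
since m = R²·74 − (-223)²:  R² = (49729 + -42329) / 74 = 100
R = √100 = 10  ⇒  r_B = 10 − 8 = 2

rB=2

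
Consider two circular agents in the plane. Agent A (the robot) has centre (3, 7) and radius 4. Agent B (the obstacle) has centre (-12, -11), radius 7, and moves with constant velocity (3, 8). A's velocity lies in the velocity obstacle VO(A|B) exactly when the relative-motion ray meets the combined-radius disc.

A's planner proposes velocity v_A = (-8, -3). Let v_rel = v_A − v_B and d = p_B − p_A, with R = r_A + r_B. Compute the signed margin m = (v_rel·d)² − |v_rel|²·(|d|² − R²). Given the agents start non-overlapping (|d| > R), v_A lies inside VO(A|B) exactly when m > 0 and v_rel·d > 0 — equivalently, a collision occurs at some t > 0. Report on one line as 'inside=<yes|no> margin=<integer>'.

d = (-15, -18),  |d|² = 549;  R = 4+7 = 11,  c = 549−11² = 428
v_rel = (-11, -11),  |v_rel|² = 242;  v_rel·d = (-11)·(-15) + (-11)·(-18) = 363
242·t² − 726·t + 428 = 0  ⇒  m = 363² − 242·428 = 28193
m = 28193 > 0,  v_rel·d = 363 > 0  ⇒  inside

inside=yes margin=28193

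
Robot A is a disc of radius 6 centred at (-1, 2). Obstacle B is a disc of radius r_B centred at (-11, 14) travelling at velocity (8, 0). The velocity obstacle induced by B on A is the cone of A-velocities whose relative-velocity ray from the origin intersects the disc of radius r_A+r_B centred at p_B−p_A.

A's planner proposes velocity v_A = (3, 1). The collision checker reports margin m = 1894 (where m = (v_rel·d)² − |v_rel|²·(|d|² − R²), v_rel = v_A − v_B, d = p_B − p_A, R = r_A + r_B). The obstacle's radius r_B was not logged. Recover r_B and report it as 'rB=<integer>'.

m = 1894
d = (-10, 12);  v_rel = (-5, 1),  |v_rel|² = 26
v_rel×d = (-5)·(12) − (1)·(-10) = -50
since m = R²·26 − (-50)²:  R² = (2500 + 1894) / 26 = 169
R = √169 = 13  ⇒  r_B = 13 − 6 = 7

rB=7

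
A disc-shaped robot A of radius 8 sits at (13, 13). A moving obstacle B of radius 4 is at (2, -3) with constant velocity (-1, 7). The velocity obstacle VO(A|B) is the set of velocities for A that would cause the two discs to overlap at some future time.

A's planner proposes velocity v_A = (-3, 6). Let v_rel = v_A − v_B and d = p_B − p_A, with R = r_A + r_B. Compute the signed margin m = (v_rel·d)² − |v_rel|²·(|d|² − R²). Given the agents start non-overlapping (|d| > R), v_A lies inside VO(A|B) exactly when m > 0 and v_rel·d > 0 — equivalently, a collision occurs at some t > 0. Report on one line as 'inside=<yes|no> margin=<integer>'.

d = (-11, -16),  |d|² = 377;  R = 8+4 = 12,  c = 377−12² = 233
v_rel = (-2, -1),  |v_rel|² = 5;  v_rel·d = (-2)·(-11) + (-1)·(-16) = 38
5·t² − 76·t + 233 = 0  ⇒  m = 38² − 5·233 = 279
m = 279 > 0,  v_rel·d = 38 > 0  ⇒  inside

inside=yes margin=279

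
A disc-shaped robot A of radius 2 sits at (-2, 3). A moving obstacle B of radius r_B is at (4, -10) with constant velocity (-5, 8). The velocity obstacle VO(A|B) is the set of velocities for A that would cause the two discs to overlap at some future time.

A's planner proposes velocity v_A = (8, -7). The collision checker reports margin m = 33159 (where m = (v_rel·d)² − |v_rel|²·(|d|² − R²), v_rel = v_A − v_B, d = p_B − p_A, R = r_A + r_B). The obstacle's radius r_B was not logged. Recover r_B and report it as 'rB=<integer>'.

m = 33159
d = (6, -13);  v_rel = (13, -15),  |v_rel|² = 394
v_rel×d = (13)·(-13) − (-15)·(6) = -79
since m = R²·394 − (-79)²:  R² = (6241 + 33159) / 394 = 100
R = √100 = 10  ⇒  r_B = 10 − 2 = 8

rB=8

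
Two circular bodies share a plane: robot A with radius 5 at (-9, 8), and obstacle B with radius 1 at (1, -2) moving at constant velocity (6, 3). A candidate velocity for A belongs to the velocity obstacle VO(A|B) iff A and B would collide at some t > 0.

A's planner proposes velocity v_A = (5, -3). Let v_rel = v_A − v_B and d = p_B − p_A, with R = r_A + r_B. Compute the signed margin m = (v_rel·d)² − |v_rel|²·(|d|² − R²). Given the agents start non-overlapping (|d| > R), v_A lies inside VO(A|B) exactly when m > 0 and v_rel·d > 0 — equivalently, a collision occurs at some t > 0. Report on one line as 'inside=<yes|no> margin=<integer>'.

d = (10, -10),  |d|² = 200;  R = 5+1 = 6,  c = 200−6² = 164
v_rel = (-1, -6),  |v_rel|² = 37;  v_rel·d = (-1)·(10) + (-6)·(-10) = 50
37·t² − 100·t + 164 = 0  ⇒  m = 50² − 37·164 = -3568
m = -3568 < 0,  v_rel·d = 50 > 0  ⇒  outside

inside=no margin=-3568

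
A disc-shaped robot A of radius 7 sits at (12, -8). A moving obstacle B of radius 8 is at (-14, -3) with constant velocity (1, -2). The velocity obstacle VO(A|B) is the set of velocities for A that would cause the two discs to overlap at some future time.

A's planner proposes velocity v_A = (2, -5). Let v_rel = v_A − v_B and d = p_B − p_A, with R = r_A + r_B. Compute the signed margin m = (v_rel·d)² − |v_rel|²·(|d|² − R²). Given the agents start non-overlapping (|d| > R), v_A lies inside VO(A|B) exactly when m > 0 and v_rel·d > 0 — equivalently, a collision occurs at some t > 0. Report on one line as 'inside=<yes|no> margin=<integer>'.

d = (-26, 5),  |d|² = 701;  R = 7+8 = 15,  c = 701−15² = 476
v_rel = (1, -3),  |v_rel|² = 10;  v_rel·d = (1)·(-26) + (-3)·(5) = -41
10·t² + 82·t + 476 = 0  ⇒  m = (-41)² − 10·476 = -3079
m = -3079 < 0,  v_rel·d = -41 < 0  ⇒  outside

inside=no margin=-3079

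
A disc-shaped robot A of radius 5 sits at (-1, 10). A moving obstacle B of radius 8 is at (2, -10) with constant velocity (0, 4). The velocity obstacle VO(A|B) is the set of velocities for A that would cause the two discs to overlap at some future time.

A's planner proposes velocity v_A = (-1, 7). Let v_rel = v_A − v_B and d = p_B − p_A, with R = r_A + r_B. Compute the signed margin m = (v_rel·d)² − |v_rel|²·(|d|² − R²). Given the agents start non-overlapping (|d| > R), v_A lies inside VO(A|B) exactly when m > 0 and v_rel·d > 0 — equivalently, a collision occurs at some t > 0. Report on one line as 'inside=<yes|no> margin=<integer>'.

d = (3, -20),  |d|² = 409;  R = 5+8 = 13,  c = 409−13² = 240
v_rel = (-1, 3),  |v_rel|² = 10;  v_rel·d = (-1)·(3) + (3)·(-20) = -63
10·t² + 126·t + 240 = 0  ⇒  m = (-63)² − 10·240 = 1569
m = 1569 > 0,  v_rel·d = -63 < 0  ⇒  outside

inside=no margin=1569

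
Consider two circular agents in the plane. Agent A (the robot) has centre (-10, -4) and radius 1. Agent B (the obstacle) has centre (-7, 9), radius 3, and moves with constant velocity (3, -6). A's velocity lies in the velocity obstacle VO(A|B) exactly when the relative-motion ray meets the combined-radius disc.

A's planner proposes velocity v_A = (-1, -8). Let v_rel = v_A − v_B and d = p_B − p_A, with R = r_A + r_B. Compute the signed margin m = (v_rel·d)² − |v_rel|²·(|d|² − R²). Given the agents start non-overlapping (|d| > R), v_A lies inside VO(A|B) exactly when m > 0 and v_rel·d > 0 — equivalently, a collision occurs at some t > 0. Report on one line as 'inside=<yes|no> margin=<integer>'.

d = (3, 13),  |d|² = 178;  R = 1+3 = 4,  c = 178−4² = 162
v_rel = (-4, -2),  |v_rel|² = 20;  v_rel·d = (-4)·(3) + (-2)·(13) = -38
20·t² + 76·t + 162 = 0  ⇒  m = (-38)² − 20·162 = -1796
m = -1796 < 0,  v_rel·d = -38 < 0  ⇒  outside

inside=no margin=-1796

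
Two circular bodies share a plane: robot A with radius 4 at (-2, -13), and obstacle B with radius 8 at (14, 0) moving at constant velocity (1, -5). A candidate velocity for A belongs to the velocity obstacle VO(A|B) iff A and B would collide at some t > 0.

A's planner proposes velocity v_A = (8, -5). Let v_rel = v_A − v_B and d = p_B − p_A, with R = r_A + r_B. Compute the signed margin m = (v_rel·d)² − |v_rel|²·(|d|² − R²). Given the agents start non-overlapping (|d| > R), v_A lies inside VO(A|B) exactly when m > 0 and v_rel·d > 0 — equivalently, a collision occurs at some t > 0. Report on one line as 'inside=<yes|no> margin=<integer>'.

d = (16, 13),  |d|² = 425;  R = 4+8 = 12,  c = 425−12² = 281
v_rel = (7, 0),  |v_rel|² = 49;  v_rel·d = (7)·(16) + (0)·(13) = 112
49·t² − 224·t + 281 = 0  ⇒  m = 112² − 49·281 = -1225
m = -1225 < 0,  v_rel·d = 112 > 0  ⇒  outside

inside=no margin=-1225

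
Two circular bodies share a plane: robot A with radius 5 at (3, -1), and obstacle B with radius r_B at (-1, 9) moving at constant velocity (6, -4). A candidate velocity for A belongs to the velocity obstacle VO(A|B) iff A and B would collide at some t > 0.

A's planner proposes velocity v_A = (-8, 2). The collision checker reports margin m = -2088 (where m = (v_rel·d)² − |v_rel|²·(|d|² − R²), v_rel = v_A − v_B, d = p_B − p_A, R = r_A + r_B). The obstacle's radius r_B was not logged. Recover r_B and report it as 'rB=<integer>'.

m = -2088
d = (-4, 10);  v_rel = (-14, 6),  |v_rel|² = 232
v_rel×d = (-14)·(10) − (6)·(-4) = -116
since m = R²·232 − (-116)²:  R² = (13456 + -2088) / 232 = 49
R = √49 = 7  ⇒  r_B = 7 − 5 = 2

rB=2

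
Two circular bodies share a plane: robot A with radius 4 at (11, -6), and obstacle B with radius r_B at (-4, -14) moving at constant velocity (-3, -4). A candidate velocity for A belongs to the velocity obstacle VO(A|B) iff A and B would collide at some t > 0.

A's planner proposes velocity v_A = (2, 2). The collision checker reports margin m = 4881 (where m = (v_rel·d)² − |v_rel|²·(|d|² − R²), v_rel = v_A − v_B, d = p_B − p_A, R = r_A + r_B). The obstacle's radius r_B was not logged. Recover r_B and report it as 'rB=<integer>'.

m = 4881
d = (-15, -8);  v_rel = (5, 6),  |v_rel|² = 61
v_rel×d = (5)·(-8) − (6)·(-15) = 50
since m = R²·61 − 50²:  R² = (2500 + 4881) / 61 = 121
R = √121 = 11  ⇒  r_B = 11 − 4 = 7

rB=7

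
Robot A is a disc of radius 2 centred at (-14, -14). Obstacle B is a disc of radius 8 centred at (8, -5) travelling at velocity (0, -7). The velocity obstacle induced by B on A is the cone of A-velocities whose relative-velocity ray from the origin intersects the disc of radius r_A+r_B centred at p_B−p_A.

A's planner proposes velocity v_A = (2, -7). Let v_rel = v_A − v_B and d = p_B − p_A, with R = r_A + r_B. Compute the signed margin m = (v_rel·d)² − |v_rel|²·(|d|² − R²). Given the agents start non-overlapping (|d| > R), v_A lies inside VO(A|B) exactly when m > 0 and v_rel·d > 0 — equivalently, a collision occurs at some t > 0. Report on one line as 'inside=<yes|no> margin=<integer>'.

d = (22, 9),  |d|² = 565;  R = 2+8 = 10,  c = 565−10² = 465
v_rel = (2, 0),  |v_rel|² = 4;  v_rel·d = (2)·(22) + (0)·(9) = 44
4·t² − 88·t + 465 = 0  ⇒  m = 44² − 4·465 = 76
m = 76 > 0,  v_rel·d = 44 > 0  ⇒  inside

inside=yes margin=76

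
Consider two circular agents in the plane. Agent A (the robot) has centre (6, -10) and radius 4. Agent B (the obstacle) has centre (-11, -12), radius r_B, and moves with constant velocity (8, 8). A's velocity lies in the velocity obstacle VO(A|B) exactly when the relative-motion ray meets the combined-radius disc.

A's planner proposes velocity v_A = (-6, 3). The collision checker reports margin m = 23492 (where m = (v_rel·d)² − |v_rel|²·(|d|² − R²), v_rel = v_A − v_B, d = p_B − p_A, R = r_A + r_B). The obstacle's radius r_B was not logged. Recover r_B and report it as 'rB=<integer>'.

m = 23492
d = (-17, -2);  v_rel = (-14, -5),  |v_rel|² = 221
v_rel×d = (-14)·(-2) − (-5)·(-17) = -57
since m = R²·221 − (-57)²:  R² = (3249 + 23492) / 221 = 121
R = √121 = 11  ⇒  r_B = 11 − 4 = 7

rB=7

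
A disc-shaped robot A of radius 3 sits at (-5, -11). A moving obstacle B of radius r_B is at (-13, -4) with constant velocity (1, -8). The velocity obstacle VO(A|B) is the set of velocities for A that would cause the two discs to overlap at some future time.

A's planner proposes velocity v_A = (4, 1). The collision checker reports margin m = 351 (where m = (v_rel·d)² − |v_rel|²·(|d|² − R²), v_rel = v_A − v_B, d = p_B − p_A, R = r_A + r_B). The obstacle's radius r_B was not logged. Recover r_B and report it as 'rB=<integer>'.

m = 351
d = (-8, 7);  v_rel = (3, 9),  |v_rel|² = 90
v_rel×d = (3)·(7) − (9)·(-8) = 93
since m = R²·90 − 93²:  R² = (8649 + 351) / 90 = 100
R = √100 = 10  ⇒  r_B = 10 − 3 = 7

rB=7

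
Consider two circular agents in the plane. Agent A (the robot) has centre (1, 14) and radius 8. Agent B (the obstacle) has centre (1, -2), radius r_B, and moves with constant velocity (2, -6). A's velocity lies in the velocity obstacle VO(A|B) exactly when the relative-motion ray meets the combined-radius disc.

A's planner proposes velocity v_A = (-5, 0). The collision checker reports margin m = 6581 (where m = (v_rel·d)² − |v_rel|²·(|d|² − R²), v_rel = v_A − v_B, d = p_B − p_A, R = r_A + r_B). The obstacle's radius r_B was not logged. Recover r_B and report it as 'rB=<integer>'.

m = 6581
d = (0, -16);  v_rel = (-7, 6),  |v_rel|² = 85
v_rel×d = (-7)·(-16) − (6)·(0) = 112
since m = R²·85 − 112²:  R² = (12544 + 6581) / 85 = 225
R = √225 = 15  ⇒  r_B = 15 − 8 = 7

rB=7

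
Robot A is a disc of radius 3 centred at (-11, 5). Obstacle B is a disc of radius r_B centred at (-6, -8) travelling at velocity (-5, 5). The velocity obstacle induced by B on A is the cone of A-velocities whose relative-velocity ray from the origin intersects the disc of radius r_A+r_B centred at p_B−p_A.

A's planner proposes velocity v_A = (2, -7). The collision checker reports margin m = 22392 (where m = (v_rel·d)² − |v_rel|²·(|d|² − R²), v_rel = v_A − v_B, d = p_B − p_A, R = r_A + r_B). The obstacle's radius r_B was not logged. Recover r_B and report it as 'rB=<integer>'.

m = 22392
d = (5, -13);  v_rel = (7, -12),  |v_rel|² = 193
v_rel×d = (7)·(-13) − (-12)·(5) = -31
since m = R²·193 − (-31)²:  R² = (961 + 22392) / 193 = 121
R = √121 = 11  ⇒  r_B = 11 − 3 = 8

rB=8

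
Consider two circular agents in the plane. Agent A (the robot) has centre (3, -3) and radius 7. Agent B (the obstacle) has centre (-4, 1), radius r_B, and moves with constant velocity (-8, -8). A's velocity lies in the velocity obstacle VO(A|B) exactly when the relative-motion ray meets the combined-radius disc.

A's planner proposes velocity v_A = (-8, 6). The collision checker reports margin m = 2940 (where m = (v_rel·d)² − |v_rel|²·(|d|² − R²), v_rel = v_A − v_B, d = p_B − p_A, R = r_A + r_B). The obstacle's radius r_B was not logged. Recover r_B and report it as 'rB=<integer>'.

m = 2940
d = (-7, 4);  v_rel = (0, 14),  |v_rel|² = 196
v_rel×d = (0)·(4) − (14)·(-7) = 98
since m = R²·196 − 98²:  R² = (9604 + 2940) / 196 = 64
R = √64 = 8  ⇒  r_B = 8 − 7 = 1

rB=1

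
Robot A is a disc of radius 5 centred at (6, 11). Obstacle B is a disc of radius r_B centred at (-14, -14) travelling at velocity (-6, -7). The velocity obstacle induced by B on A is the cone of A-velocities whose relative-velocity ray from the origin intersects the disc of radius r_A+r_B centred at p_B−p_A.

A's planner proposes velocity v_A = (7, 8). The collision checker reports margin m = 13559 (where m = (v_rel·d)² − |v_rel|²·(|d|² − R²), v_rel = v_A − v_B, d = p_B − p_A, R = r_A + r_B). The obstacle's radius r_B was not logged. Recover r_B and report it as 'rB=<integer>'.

m = 13559
d = (-20, -25);  v_rel = (13, 15),  |v_rel|² = 394
v_rel×d = (13)·(-25) − (15)·(-20) = -25
since m = R²·394 − (-25)²:  R² = (625 + 13559) / 394 = 36
R = √36 = 6  ⇒  r_B = 6 − 5 = 1

rB=1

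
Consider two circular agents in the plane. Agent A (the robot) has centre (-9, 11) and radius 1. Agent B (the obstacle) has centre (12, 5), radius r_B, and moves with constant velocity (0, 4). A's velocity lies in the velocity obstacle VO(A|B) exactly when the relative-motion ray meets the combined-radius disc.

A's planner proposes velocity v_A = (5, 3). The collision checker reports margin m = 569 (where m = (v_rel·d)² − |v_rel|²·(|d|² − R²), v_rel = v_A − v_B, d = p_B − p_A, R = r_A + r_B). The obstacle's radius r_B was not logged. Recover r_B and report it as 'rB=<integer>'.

m = 569
d = (21, -6);  v_rel = (5, -1),  |v_rel|² = 26
v_rel×d = (5)·(-6) − (-1)·(21) = -9
since m = R²·26 − (-9)²:  R² = (81 + 569) / 26 = 25
R = √25 = 5  ⇒  r_B = 5 − 1 = 4

rB=4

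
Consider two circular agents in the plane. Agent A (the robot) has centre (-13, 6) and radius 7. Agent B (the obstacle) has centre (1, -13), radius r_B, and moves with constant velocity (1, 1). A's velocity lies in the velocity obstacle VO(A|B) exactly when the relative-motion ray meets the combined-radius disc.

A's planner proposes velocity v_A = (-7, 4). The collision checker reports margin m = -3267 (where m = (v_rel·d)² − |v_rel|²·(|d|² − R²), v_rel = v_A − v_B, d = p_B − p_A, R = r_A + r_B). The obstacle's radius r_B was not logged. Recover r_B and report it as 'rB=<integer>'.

m = -3267
d = (14, -19);  v_rel = (-8, 3),  |v_rel|² = 73
v_rel×d = (-8)·(-19) − (3)·(14) = 110
since m = R²·73 − 110²:  R² = (12100 + -3267) / 73 = 121
R = √121 = 11  ⇒  r_B = 11 − 7 = 4

rB=4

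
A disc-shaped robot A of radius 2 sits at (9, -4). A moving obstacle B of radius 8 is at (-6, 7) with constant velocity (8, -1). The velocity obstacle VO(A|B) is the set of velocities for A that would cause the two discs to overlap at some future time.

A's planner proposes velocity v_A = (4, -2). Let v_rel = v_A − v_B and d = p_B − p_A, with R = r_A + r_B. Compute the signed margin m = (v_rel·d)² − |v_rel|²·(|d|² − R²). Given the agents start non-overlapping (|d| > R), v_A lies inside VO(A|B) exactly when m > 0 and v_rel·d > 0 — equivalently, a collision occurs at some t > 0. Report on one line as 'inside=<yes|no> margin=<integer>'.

d = (-15, 11),  |d|² = 346;  R = 2+8 = 10,  c = 346−10² = 246
v_rel = (-4, -1),  |v_rel|² = 17;  v_rel·d = (-4)·(-15) + (-1)·(11) = 49
17·t² − 98·t + 246 = 0  ⇒  m = 49² − 17·246 = -1781
m = -1781 < 0,  v_rel·d = 49 > 0  ⇒  outside

inside=no margin=-1781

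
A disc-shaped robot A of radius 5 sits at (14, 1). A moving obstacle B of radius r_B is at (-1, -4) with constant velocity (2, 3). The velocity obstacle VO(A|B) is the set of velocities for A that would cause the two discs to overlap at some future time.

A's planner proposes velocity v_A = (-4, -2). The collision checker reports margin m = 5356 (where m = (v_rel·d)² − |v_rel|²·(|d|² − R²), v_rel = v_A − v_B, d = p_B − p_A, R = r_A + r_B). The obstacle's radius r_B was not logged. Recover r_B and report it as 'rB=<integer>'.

m = 5356
d = (-15, -5);  v_rel = (-6, -5),  |v_rel|² = 61
v_rel×d = (-6)·(-5) − (-5)·(-15) = -45
since m = R²·61 − (-45)²:  R² = (2025 + 5356) / 61 = 121
R = √121 = 11  ⇒  r_B = 11 − 5 = 6

rB=6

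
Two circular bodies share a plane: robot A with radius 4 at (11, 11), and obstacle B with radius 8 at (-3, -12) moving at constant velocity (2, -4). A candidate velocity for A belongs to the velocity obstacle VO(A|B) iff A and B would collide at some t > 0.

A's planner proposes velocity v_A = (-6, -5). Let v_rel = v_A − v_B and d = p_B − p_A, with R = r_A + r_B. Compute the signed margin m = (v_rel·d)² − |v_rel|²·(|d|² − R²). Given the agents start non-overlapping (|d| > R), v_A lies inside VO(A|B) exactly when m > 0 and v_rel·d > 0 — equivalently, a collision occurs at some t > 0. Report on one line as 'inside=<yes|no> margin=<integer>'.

d = (-14, -23),  |d|² = 725;  R = 4+8 = 12,  c = 725−12² = 581
v_rel = (-8, -1),  |v_rel|² = 65;  v_rel·d = (-8)·(-14) + (-1)·(-23) = 135
65·t² − 270·t + 581 = 0  ⇒  m = 135² − 65·581 = -19540
m = -19540 < 0,  v_rel·d = 135 > 0  ⇒  outside

inside=no margin=-19540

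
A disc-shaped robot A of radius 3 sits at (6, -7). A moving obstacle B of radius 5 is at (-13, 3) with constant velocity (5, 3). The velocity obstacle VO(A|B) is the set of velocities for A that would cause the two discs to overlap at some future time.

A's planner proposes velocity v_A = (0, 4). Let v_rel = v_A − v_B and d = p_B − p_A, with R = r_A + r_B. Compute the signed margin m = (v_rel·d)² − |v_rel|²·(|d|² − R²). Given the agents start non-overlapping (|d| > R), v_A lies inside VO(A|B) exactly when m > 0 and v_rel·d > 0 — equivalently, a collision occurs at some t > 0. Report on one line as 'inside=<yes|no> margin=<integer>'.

d = (-19, 10),  |d|² = 461;  R = 3+5 = 8,  c = 461−8² = 397
v_rel = (-5, 1),  |v_rel|² = 26;  v_rel·d = (-5)·(-19) + (1)·(10) = 105
26·t² − 210·t + 397 = 0  ⇒  m = 105² − 26·397 = 703
m = 703 > 0,  v_rel·d = 105 > 0  ⇒  inside

inside=yes margin=703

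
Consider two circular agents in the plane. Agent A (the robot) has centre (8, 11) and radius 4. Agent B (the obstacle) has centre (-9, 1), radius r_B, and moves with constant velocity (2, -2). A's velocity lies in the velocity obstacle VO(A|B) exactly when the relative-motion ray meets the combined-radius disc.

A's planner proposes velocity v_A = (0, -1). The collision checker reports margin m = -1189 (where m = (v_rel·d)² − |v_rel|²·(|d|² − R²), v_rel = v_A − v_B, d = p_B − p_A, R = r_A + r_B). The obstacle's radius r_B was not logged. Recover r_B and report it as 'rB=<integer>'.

m = -1189
d = (-17, -10);  v_rel = (-2, 1),  |v_rel|² = 5
v_rel×d = (-2)·(-10) − (1)·(-17) = 37
since m = R²·5 − 37²:  R² = (1369 + -1189) / 5 = 36
R = √36 = 6  ⇒  r_B = 6 − 4 = 2

rB=2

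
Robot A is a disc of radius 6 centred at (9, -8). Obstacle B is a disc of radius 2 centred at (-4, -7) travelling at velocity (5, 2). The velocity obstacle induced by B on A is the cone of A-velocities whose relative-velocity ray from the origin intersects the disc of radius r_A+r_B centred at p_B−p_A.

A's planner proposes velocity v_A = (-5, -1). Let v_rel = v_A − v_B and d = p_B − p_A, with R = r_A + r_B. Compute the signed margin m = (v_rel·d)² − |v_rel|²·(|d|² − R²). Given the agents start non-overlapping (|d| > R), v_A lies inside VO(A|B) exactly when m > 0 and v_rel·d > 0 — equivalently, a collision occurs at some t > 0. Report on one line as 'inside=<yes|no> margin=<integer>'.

d = (-13, 1),  |d|² = 170;  R = 6+2 = 8,  c = 170−8² = 106
v_rel = (-10, -3),  |v_rel|² = 109;  v_rel·d = (-10)·(-13) + (-3)·(1) = 127
109·t² − 254·t + 106 = 0  ⇒  m = 127² − 109·106 = 4575
m = 4575 > 0,  v_rel·d = 127 > 0  ⇒  inside

inside=yes margin=4575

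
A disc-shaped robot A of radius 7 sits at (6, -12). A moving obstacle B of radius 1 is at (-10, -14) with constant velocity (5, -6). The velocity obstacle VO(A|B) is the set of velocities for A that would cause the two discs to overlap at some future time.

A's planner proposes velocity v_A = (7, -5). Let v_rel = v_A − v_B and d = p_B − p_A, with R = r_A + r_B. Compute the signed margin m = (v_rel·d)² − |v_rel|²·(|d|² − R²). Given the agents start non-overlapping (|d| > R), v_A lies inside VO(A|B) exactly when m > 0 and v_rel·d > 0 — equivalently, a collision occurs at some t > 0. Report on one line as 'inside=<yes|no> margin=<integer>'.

d = (-16, -2),  |d|² = 260;  R = 7+1 = 8,  c = 260−8² = 196
v_rel = (2, 1),  |v_rel|² = 5;  v_rel·d = (2)·(-16) + (1)·(-2) = -34
5·t² + 68·t + 196 = 0  ⇒  m = (-34)² − 5·196 = 176
m = 176 > 0,  v_rel·d = -34 < 0  ⇒  outside

inside=no margin=176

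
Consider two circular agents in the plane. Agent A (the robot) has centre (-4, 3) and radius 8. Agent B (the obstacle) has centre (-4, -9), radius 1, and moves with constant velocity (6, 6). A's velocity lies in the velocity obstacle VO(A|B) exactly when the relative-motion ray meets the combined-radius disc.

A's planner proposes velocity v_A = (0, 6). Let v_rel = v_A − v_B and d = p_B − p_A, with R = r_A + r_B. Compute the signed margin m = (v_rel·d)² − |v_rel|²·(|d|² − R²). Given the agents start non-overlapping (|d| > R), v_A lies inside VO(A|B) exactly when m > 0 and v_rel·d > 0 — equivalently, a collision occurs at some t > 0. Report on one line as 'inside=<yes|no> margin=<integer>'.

d = (0, -12),  |d|² = 144;  R = 8+1 = 9,  c = 144−9² = 63
v_rel = (-6, 0),  |v_rel|² = 36;  v_rel·d = (-6)·(0) + (0)·(-12) = 0
36·t² − 0·t + 63 = 0  ⇒  m = 0² − 36·63 = -2268
m = -2268 < 0,  v_rel·d = 0 = 0  ⇒  outside

inside=no margin=-2268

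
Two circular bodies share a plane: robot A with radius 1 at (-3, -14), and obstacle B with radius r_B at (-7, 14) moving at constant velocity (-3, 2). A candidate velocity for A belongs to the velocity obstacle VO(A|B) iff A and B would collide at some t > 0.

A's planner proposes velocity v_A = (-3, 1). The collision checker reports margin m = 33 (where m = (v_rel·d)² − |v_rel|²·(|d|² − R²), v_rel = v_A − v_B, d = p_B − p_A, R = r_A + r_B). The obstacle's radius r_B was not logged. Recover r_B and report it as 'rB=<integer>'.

m = 33
d = (-4, 28);  v_rel = (0, -1),  |v_rel|² = 1
v_rel×d = (0)·(28) − (-1)·(-4) = -4
since m = R²·1 − (-4)²:  R² = (16 + 33) / 1 = 49
R = √49 = 7  ⇒  r_B = 7 − 1 = 6

rB=6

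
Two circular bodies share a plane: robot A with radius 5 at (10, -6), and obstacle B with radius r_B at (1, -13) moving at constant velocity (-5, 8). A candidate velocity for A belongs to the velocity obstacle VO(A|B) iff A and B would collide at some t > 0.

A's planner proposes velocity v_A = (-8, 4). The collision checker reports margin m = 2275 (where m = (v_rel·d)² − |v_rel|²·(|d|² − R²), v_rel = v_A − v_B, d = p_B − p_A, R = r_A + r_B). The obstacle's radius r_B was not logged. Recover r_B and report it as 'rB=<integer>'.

m = 2275
d = (-9, -7);  v_rel = (-3, -4),  |v_rel|² = 25
v_rel×d = (-3)·(-7) − (-4)·(-9) = -15
since m = R²·25 − (-15)²:  R² = (225 + 2275) / 25 = 100
R = √100 = 10  ⇒  r_B = 10 − 5 = 5

rB=5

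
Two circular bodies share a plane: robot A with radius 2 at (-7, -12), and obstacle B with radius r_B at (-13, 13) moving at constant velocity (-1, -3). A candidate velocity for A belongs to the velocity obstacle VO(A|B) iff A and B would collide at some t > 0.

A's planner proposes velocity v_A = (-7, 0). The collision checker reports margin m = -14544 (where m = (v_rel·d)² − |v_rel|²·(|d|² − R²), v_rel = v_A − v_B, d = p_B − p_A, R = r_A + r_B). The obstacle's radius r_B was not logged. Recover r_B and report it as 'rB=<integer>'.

m = -14544
d = (-6, 25);  v_rel = (-6, 3),  |v_rel|² = 45
v_rel×d = (-6)·(25) − (3)·(-6) = -132
since m = R²·45 − (-132)²:  R² = (17424 + -14544) / 45 = 64
R = √64 = 8  ⇒  r_B = 8 − 2 = 6

rB=6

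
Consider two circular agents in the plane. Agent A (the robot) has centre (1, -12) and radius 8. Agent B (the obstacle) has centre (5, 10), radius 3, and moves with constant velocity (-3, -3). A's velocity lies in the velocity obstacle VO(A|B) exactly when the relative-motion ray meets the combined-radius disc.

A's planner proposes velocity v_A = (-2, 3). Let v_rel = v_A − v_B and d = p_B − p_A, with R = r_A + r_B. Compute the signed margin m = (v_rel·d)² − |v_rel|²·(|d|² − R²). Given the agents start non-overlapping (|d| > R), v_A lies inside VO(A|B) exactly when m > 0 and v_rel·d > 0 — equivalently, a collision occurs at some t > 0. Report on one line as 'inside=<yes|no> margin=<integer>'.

d = (4, 22),  |d|² = 500;  R = 8+3 = 11,  c = 500−11² = 379
v_rel = (1, 6),  |v_rel|² = 37;  v_rel·d = (1)·(4) + (6)·(22) = 136
37·t² − 272·t + 379 = 0  ⇒  m = 136² − 37·379 = 4473
m = 4473 > 0,  v_rel·d = 136 > 0  ⇒  inside

inside=yes margin=4473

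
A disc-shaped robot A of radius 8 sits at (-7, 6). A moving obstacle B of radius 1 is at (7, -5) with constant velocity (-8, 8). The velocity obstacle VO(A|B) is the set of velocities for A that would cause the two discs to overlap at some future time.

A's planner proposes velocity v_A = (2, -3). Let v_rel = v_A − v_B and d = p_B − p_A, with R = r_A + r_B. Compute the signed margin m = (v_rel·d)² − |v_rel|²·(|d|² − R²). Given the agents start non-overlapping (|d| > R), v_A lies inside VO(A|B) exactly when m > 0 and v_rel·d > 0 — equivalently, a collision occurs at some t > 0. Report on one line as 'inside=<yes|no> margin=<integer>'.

d = (14, -11),  |d|² = 317;  R = 8+1 = 9,  c = 317−9² = 236
v_rel = (10, -11),  |v_rel|² = 221;  v_rel·d = (10)·(14) + (-11)·(-11) = 261
221·t² − 522·t + 236 = 0  ⇒  m = 261² − 221·236 = 15965
m = 15965 > 0,  v_rel·d = 261 > 0  ⇒  inside

inside=yes margin=15965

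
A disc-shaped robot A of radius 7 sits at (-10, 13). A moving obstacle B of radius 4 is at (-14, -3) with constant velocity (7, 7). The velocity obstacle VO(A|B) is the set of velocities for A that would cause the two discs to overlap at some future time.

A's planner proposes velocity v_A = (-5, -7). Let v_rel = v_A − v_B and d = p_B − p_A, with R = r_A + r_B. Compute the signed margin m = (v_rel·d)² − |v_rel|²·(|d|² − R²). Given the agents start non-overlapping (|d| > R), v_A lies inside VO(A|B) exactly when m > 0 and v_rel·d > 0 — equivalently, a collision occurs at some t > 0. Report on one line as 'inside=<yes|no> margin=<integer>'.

d = (-4, -16),  |d|² = 272;  R = 7+4 = 11,  c = 272−11² = 151
v_rel = (-12, -14),  |v_rel|² = 340;  v_rel·d = (-12)·(-4) + (-14)·(-16) = 272
340·t² − 544·t + 151 = 0  ⇒  m = 272² − 340·151 = 22644
m = 22644 > 0,  v_rel·d = 272 > 0  ⇒  inside

inside=yes margin=22644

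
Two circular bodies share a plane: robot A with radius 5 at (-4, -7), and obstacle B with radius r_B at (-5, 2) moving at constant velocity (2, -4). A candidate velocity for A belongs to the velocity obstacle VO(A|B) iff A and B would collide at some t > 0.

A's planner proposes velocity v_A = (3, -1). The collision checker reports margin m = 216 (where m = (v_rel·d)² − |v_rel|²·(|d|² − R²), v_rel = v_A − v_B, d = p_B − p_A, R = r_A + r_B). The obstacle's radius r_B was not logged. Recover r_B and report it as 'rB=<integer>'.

m = 216
d = (-1, 9);  v_rel = (1, 3),  |v_rel|² = 10
v_rel×d = (1)·(9) − (3)·(-1) = 12
since m = R²·10 − 12²:  R² = (144 + 216) / 10 = 36
R = √36 = 6  ⇒  r_B = 6 − 5 = 1

rB=1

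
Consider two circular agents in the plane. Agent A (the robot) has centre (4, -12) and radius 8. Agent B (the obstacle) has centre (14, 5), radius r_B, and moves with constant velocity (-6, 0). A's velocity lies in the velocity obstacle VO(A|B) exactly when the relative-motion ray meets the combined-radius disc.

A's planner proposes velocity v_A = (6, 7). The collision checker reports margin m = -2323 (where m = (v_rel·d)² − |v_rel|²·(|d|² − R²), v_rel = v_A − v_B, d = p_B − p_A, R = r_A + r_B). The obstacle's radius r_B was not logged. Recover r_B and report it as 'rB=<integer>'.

m = -2323
d = (10, 17);  v_rel = (12, 7),  |v_rel|² = 193
v_rel×d = (12)·(17) − (7)·(10) = 134
since m = R²·193 − 134²:  R² = (17956 + -2323) / 193 = 81
R = √81 = 9  ⇒  r_B = 9 − 8 = 1

rB=1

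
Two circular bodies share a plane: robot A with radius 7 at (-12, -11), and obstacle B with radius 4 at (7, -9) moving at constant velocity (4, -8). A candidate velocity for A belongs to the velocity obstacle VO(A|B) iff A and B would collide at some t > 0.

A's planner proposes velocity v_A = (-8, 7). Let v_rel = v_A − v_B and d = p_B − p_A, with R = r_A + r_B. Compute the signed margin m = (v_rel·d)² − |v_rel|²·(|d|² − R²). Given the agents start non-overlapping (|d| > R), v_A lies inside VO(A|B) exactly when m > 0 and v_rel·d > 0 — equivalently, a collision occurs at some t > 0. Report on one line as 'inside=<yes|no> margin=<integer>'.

d = (19, 2),  |d|² = 365;  R = 7+4 = 11,  c = 365−11² = 244
v_rel = (-12, 15),  |v_rel|² = 369;  v_rel·d = (-12)·(19) + (15)·(2) = -198
369·t² + 396·t + 244 = 0  ⇒  m = (-198)² − 369·244 = -50832
m = -50832 < 0,  v_rel·d = -198 < 0  ⇒  outside

inside=no margin=-50832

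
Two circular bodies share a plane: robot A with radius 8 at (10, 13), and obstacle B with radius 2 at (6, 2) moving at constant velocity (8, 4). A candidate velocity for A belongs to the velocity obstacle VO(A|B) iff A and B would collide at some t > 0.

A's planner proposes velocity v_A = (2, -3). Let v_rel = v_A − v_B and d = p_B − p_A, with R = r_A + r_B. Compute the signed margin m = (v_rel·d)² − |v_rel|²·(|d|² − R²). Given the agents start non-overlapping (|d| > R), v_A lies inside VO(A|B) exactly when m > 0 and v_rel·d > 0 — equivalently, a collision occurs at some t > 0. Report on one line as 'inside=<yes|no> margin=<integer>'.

d = (-4, -11),  |d|² = 137;  R = 8+2 = 10,  c = 137−10² = 37
v_rel = (-6, -7),  |v_rel|² = 85;  v_rel·d = (-6)·(-4) + (-7)·(-11) = 101
85·t² − 202·t + 37 = 0  ⇒  m = 101² − 85·37 = 7056
m = 7056 > 0,  v_rel·d = 101 > 0  ⇒  inside

inside=yes margin=7056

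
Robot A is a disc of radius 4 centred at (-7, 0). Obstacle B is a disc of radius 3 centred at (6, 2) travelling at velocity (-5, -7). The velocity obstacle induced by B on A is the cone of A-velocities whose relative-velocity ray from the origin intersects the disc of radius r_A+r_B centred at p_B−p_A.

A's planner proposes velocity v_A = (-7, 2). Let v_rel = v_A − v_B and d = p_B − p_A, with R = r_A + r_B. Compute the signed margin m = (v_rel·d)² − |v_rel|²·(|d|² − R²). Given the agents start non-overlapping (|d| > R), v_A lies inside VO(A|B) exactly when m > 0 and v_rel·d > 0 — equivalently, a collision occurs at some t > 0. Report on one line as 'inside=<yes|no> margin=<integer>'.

d = (13, 2),  |d|² = 173;  R = 4+3 = 7,  c = 173−7² = 124
v_rel = (-2, 9),  |v_rel|² = 85;  v_rel·d = (-2)·(13) + (9)·(2) = -8
85·t² + 16·t + 124 = 0  ⇒  m = (-8)² − 85·124 = -10476
m = -10476 < 0,  v_rel·d = -8 < 0  ⇒  outside

inside=no margin=-10476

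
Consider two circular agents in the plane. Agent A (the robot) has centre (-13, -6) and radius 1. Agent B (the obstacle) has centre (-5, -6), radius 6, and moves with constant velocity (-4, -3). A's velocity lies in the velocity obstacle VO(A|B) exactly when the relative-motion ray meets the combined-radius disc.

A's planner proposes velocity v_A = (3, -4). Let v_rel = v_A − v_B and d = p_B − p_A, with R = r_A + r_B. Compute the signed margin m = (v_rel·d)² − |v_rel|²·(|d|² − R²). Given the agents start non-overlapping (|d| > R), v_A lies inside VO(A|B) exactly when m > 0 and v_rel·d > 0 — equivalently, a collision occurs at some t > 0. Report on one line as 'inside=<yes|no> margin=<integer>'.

d = (8, 0),  |d|² = 64;  R = 1+6 = 7,  c = 64−7² = 15
v_rel = (7, -1),  |v_rel|² = 50;  v_rel·d = (7)·(8) + (-1)·(0) = 56
50·t² − 112·t + 15 = 0  ⇒  m = 56² − 50·15 = 2386
m = 2386 > 0,  v_rel·d = 56 > 0  ⇒  inside

inside=yes margin=2386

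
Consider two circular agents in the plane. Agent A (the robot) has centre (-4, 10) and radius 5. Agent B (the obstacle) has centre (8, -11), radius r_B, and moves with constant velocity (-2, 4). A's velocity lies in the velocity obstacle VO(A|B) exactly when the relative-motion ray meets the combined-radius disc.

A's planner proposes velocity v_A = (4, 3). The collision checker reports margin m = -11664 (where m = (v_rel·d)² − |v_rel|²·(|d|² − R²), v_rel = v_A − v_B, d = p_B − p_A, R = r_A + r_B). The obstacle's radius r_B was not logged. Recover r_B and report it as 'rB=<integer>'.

m = -11664
d = (12, -21);  v_rel = (6, -1),  |v_rel|² = 37
v_rel×d = (6)·(-21) − (-1)·(12) = -114
since m = R²·37 − (-114)²:  R² = (12996 + -11664) / 37 = 36
R = √36 = 6  ⇒  r_B = 6 − 5 = 1

rB=1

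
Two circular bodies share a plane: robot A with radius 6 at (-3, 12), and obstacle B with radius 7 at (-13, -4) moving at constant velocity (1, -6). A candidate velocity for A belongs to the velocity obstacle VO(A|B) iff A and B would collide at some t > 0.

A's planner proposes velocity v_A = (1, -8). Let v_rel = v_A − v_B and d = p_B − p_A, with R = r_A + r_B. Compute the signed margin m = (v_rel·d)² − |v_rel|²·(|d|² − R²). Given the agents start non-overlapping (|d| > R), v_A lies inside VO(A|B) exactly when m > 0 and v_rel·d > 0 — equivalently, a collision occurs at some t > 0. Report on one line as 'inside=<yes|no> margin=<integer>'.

d = (-10, -16),  |d|² = 356;  R = 6+7 = 13,  c = 356−13² = 187
v_rel = (0, -2),  |v_rel|² = 4;  v_rel·d = (0)·(-10) + (-2)·(-16) = 32
4·t² − 64·t + 187 = 0  ⇒  m = 32² − 4·187 = 276
m = 276 > 0,  v_rel·d = 32 > 0  ⇒  inside

inside=yes margin=276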